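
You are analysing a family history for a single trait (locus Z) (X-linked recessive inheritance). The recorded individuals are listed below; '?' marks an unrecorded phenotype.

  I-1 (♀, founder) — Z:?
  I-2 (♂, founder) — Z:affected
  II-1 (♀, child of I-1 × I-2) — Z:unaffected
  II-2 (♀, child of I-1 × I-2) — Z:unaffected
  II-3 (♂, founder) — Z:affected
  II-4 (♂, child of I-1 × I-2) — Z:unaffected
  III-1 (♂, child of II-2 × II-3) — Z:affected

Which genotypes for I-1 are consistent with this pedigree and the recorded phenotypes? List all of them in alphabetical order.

I-1 ∈ {X^ZX^Z, X^ZX^z}

Z/I-1 ? ·: X^ZX^Z|X^ZX^z
Z/I-2 aff ·: X^zY
Z/II-1 un I-1×I-2: X^ZX^z
Z/II-2 un I-1×I-2: X^ZX^z
Z/II-3 aff ·: X^zY
Z/II-4 un I-1×I-2: X^ZY
Z/III-1 aff II-2×II-3: X^zY
⇒ Z over [I-1,I-2,II-1,II-2,II-3,II-4,III-1]: 2 consistent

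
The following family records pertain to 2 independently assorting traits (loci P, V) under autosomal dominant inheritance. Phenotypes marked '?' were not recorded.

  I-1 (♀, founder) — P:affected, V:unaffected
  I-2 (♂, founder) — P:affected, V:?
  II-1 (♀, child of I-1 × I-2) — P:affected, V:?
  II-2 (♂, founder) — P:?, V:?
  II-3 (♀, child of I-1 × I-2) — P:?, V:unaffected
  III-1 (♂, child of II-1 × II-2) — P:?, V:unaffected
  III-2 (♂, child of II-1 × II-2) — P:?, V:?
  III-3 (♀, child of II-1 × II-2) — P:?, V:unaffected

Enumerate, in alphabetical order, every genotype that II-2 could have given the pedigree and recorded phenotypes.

P/I-1 aff ·: Pp|PP
P/I-2 aff ·: Pp|PP
P/II-1 aff I-1×I-2: Pp|PP
P/II-2 ? ·: pp|Pp|PP
P/II-3 ? I-1×I-2: pp|Pp|PP
P/III-1 ? II-1×II-2: pp|Pp|PP
P/III-2 ? II-1×II-2: pp|Pp|PP
P/III-3 ? II-1×II-2: pp|Pp|PP
⇒ P over [I-1,I-2,II-1,II-2,II-3,III-1,III-2,III-3]: 381 consistent
V/I-1 un ·: vv
V/I-2 ? ·: vv|Vv
V/II-1 ? I-1×I-2: vv|Vv
V/II-2 ? ·: vv|Vv
V/II-3 un I-1×I-2: vv
V/III-1 un II-1×II-2: vv
V/III-2 ? II-1×II-2: vv|Vv|VV
V/III-3 un II-1×II-2: vv
⇒ V over [I-1,I-2,II-1,II-2,II-3,III-1,III-2,III-3]: 11 consistent

II-2 ∈ {PP Vv, PP vv, Pp Vv, Pp vv, pp Vv, pp vv}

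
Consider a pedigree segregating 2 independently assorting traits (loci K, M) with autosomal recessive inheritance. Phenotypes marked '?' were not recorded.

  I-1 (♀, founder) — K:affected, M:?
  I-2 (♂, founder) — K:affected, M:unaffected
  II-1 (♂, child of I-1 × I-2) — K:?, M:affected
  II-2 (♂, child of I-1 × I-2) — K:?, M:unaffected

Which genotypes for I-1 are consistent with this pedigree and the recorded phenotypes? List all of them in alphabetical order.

I-1 ∈ {kk Mm, kk mm}

K/I-1 aff ·: kk
K/I-2 aff ·: kk
K/II-1 ? I-1×I-2: kk
K/II-2 ? I-1×I-2: kk
⇒ K over [I-1,I-2,II-1,II-2]: 1 consistent
M/I-1 ? ·: Mm|mm
M/I-2 un ·: Mm
M/II-1 aff I-1×I-2: mm
M/II-2 un I-1×I-2: MM|Mm
⇒ M over [I-1,I-2,II-1,II-2]: 3 consistent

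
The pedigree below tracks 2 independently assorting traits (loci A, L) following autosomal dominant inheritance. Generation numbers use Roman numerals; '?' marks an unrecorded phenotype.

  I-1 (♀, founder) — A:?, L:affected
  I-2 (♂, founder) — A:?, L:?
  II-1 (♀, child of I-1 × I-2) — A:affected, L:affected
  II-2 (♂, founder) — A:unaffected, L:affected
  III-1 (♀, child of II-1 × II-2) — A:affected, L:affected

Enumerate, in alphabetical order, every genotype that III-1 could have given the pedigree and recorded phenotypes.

III-1 ∈ {Aa LL, Aa Ll}

A/I-1 ? ·: aa|Aa|AA
A/I-2 ? ·: aa|Aa|AA
A/II-1 aff I-1×I-2: Aa|AA
A/II-2 un ·: aa
A/III-1 aff II-1×II-2: Aa
⇒ A over [I-1,I-2,II-1,II-2,III-1]: 11 consistent
L/I-1 aff ·: Ll|LL
L/I-2 ? ·: ll|Ll|LL
L/II-1 aff I-1×I-2: Ll|LL
L/II-2 aff ·: Ll|LL
L/III-1 aff II-1×II-2: Ll|LL
⇒ L over [I-1,I-2,II-1,II-2,III-1]: 32 consistent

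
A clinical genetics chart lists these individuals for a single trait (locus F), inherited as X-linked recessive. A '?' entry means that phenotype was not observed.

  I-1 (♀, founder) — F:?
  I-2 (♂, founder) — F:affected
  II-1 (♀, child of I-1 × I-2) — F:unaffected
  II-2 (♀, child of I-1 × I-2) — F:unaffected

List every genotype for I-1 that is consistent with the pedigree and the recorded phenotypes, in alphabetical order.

F/I-1 ? ·: X^FX^F|X^FX^f
F/I-2 aff ·: X^fY
F/II-1 un I-1×I-2: X^FX^f
F/II-2 un I-1×I-2: X^FX^f
⇒ F over [I-1,I-2,II-1,II-2]: 2 consistent

I-1 ∈ {X^FX^F, X^FX^f}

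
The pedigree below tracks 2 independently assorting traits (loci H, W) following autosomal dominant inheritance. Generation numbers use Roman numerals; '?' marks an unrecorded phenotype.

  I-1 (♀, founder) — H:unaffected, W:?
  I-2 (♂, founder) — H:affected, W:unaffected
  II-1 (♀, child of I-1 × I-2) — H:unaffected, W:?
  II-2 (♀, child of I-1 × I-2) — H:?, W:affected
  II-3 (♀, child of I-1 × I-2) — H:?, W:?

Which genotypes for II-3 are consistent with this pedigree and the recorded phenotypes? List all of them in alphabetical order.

H/I-1 un ·: hh
H/I-2 aff ·: Hh
H/II-1 un I-1×I-2: hh
H/II-2 ? I-1×I-2: hh|Hh
H/II-3 ? I-1×I-2: hh|Hh
⇒ H over [I-1,I-2,II-1,II-2,II-3]: 4 consistent
W/I-1 ? ·: Ww|WW
W/I-2 un ·: ww
W/II-1 ? I-1×I-2: ww|Ww
W/II-2 aff I-1×I-2: Ww
W/II-3 ? I-1×I-2: ww|Ww
⇒ W over [I-1,I-2,II-1,II-2,II-3]: 5 consistent

II-3 ∈ {Hh Ww, Hh ww, hh Ww, hh ww}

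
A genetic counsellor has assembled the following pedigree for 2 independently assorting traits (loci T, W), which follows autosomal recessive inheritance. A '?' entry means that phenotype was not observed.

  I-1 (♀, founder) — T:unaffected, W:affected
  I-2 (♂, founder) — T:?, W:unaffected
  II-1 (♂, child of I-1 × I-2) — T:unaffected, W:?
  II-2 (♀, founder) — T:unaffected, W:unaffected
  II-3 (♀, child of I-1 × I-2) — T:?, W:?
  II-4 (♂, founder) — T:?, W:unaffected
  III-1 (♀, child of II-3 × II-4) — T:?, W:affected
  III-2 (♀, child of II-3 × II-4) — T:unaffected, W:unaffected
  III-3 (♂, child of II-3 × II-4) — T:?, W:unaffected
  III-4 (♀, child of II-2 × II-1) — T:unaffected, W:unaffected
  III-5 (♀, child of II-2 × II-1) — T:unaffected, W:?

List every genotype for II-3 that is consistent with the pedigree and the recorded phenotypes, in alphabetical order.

II-3 ∈ {TT Ww, TT ww, Tt Ww, Tt ww, tt Ww, tt ww}

T/I-1 un ·: TT|Tt
T/I-2 ? ·: TT|Tt|tt
T/II-1 un I-1×I-2: TT|Tt
T/II-2 un ·: TT|Tt
T/II-3 ? I-1×I-2: TT|Tt|tt
T/II-4 ? ·: TT|Tt|tt
T/III-1 ? II-3×II-4: TT|Tt|tt
T/III-2 un II-3×II-4: TT|Tt
T/III-3 ? II-3×II-4: TT|Tt|tt
T/III-4 un II-2×II-1: TT|Tt
T/III-5 un II-2×II-1: TT|Tt
⇒ T over [I-1,I-2,II-1,II-2,II-3,II-4,III-1,III-2,III-3,III-4,III-5]: 2195 consistent
W/I-1 aff ·: ww
W/I-2 un ·: WW|Ww
W/II-1 ? I-1×I-2: Ww|ww
W/II-2 un ·: WW|Ww
W/II-3 ? I-1×I-2: Ww|ww
W/II-4 un ·: Ww
W/III-1 aff II-3×II-4: ww
W/III-2 un II-3×II-4: WW|Ww
W/III-3 un II-3×II-4: WW|Ww
W/III-4 un II-2×II-1: WW|Ww
W/III-5 ? II-2×II-1: WW|Ww|ww
⇒ W over [I-1,I-2,II-1,II-2,II-3,II-4,III-1,III-2,III-3,III-4,III-5]: 105 consistent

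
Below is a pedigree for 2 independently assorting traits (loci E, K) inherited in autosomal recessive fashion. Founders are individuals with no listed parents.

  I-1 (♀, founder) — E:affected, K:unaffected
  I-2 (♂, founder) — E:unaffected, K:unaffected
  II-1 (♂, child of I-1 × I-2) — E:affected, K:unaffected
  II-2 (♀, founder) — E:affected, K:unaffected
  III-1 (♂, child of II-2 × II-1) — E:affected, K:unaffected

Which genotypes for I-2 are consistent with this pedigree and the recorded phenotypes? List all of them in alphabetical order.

I-2 ∈ {Ee KK, Ee Kk}

E/I-1 aff ·: ee
E/I-2 un ·: Ee
E/II-1 aff I-1×I-2: ee
E/II-2 aff ·: ee
E/III-1 aff II-2×II-1: ee
⇒ E over [I-1,I-2,II-1,II-2,III-1]: 1 consistent
K/I-1 un ·: KK|Kk
K/I-2 un ·: KK|Kk
K/II-1 un I-1×I-2: KK|Kk
K/II-2 un ·: KK|Kk
K/III-1 un II-2×II-1: KK|Kk
⇒ K over [I-1,I-2,II-1,II-2,III-1]: 24 consistent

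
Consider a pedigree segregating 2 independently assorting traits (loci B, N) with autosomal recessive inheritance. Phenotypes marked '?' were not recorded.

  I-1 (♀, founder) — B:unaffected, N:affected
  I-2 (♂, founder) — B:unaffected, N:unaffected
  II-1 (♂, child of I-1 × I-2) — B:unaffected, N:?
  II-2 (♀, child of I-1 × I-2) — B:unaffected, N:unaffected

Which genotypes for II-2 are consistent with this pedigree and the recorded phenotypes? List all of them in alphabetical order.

II-2 ∈ {BB Nn, Bb Nn}

B/I-1 un ·: BB|Bb
B/I-2 un ·: BB|Bb
B/II-1 un I-1×I-2: BB|Bb
B/II-2 un I-1×I-2: BB|Bb
⇒ B over [I-1,I-2,II-1,II-2]: 13 consistent
N/I-1 aff ·: nn
N/I-2 un ·: NN|Nn
N/II-1 ? I-1×I-2: Nn|nn
N/II-2 un I-1×I-2: Nn
⇒ N over [I-1,I-2,II-1,II-2]: 3 consistent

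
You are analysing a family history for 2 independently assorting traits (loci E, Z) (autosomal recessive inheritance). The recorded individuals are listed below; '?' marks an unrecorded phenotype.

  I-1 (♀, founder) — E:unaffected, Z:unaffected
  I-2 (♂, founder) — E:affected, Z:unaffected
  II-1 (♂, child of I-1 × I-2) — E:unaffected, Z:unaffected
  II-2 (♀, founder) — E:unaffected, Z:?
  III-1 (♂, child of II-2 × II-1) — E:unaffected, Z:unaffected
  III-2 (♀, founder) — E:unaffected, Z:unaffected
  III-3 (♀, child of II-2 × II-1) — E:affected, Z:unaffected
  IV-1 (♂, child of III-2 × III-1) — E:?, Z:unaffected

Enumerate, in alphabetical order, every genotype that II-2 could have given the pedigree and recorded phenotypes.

II-2 ∈ {Ee ZZ, Ee Zz, Ee zz}

E/I-1 un ·: EE|Ee
E/I-2 aff ·: ee
E/II-1 un I-1×I-2: Ee
E/II-2 un ·: Ee
E/III-1 un II-2×II-1: EE|Ee
E/III-2 un ·: EE|Ee
E/III-3 aff II-2×II-1: ee
E/IV-1 ? III-2×III-1: EE|Ee|ee
⇒ E over [I-1,I-2,II-1,II-2,III-1,III-2,III-3,IV-1]: 16 consistent
Z/I-1 un ·: ZZ|Zz
Z/I-2 un ·: ZZ|Zz
Z/II-1 un I-1×I-2: ZZ|Zz
Z/II-2 ? ·: ZZ|Zz|zz
Z/III-1 un II-2×II-1: ZZ|Zz
Z/III-2 un ·: ZZ|Zz
Z/III-3 un II-2×II-1: ZZ|Zz
Z/IV-1 un III-2×III-1: ZZ|Zz
⇒ Z over [I-1,I-2,II-1,II-2,III-1,III-2,III-3,IV-1]: 180 consistent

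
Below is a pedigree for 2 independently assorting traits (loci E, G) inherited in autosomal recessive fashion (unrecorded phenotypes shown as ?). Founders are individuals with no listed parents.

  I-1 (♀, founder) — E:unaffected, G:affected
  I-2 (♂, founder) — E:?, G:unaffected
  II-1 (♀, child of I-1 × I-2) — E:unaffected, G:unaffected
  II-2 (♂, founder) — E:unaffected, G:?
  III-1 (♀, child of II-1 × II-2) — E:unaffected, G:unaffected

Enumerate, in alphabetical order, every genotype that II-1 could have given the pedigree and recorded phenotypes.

II-1 ∈ {EE Gg, Ee Gg}

E/I-1 un ·: EE|Ee
E/I-2 ? ·: EE|Ee|ee
E/II-1 un I-1×I-2: EE|Ee
E/II-2 un ·: EE|Ee
E/III-1 un II-1×II-2: EE|Ee
⇒ E over [I-1,I-2,II-1,II-2,III-1]: 32 consistent
G/I-1 aff ·: gg
G/I-2 un ·: GG|Gg
G/II-1 un I-1×I-2: Gg
G/II-2 ? ·: GG|Gg|gg
G/III-1 un II-1×II-2: GG|Gg
⇒ G over [I-1,I-2,II-1,II-2,III-1]: 10 consistent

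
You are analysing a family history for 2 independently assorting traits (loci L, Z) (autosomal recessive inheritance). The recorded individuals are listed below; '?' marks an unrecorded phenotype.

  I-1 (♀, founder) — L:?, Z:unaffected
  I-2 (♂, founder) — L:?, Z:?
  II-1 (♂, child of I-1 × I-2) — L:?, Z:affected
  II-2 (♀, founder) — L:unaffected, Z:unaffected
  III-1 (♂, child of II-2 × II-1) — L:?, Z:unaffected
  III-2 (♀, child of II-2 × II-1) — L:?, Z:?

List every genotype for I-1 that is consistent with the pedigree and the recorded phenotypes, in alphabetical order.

L/I-1 ? ·: LL|Ll|ll
L/I-2 ? ·: LL|Ll|ll
L/II-1 ? I-1×I-2: LL|Ll|ll
L/II-2 un ·: LL|Ll
L/III-1 ? II-2×II-1: LL|Ll|ll
L/III-2 ? II-2×II-1: LL|Ll|ll
⇒ L over [I-1,I-2,II-1,II-2,III-1,III-2]: 131 consistent
Z/I-1 un ·: Zz
Z/I-2 ? ·: Zz|zz
Z/II-1 aff I-1×I-2: zz
Z/II-2 un ·: ZZ|Zz
Z/III-1 un II-2×II-1: Zz
Z/III-2 ? II-2×II-1: Zz|zz
⇒ Z over [I-1,I-2,II-1,II-2,III-1,III-2]: 6 consistent

I-1 ∈ {LL Zz, Ll Zz, ll Zz}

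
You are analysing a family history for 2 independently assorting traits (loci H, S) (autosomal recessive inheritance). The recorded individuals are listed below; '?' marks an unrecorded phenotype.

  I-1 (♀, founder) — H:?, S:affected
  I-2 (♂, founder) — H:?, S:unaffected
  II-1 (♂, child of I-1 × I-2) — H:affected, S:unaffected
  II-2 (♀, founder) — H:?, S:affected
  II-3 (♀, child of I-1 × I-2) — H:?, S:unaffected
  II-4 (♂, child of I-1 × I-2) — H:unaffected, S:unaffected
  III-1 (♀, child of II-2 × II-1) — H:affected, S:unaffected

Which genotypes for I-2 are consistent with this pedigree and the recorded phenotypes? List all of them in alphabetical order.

I-2 ∈ {Hh SS, Hh Ss, hh SS, hh Ss}

H/I-1 ? ·: Hh|hh
H/I-2 ? ·: Hh|hh
H/II-1 aff I-1×I-2: hh
H/II-2 ? ·: Hh|hh
H/II-3 ? I-1×I-2: HH|Hh|hh
H/II-4 un I-1×I-2: HH|Hh
H/III-1 aff II-2×II-1: hh
⇒ H over [I-1,I-2,II-1,II-2,II-3,II-4,III-1]: 20 consistent
S/I-1 aff ·: ss
S/I-2 un ·: SS|Ss
S/II-1 un I-1×I-2: Ss
S/II-2 aff ·: ss
S/II-3 un I-1×I-2: Ss
S/II-4 un I-1×I-2: Ss
S/III-1 un II-2×II-1: Ss
⇒ S over [I-1,I-2,II-1,II-2,II-3,II-4,III-1]: 2 consistent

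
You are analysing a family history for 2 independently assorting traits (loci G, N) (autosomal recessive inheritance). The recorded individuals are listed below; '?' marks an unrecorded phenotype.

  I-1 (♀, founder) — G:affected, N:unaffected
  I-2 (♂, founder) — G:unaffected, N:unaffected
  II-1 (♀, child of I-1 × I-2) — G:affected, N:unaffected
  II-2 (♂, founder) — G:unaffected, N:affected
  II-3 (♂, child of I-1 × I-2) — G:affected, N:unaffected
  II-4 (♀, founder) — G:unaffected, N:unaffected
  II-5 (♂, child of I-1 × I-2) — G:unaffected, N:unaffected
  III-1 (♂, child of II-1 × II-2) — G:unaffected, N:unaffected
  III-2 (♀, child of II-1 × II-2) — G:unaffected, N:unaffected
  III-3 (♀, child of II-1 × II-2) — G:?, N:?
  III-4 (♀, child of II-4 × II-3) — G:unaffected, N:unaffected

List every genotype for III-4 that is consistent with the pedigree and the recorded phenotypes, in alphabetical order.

III-4 ∈ {Gg NN, Gg Nn}

G/I-1 aff ·: gg
G/I-2 un ·: Gg
G/II-1 aff I-1×I-2: gg
G/II-2 un ·: GG|Gg
G/II-3 aff I-1×I-2: gg
G/II-4 un ·: GG|Gg
G/II-5 un I-1×I-2: Gg
G/III-1 un II-1×II-2: Gg
G/III-2 un II-1×II-2: Gg
G/III-3 ? II-1×II-2: Gg|gg
G/III-4 un II-4×II-3: Gg
⇒ G over [I-1,I-2,II-1,II-2,II-3,II-4,II-5,III-1,III-2,III-3,III-4]: 6 consistent
N/I-1 un ·: NN|Nn
N/I-2 un ·: NN|Nn
N/II-1 un I-1×I-2: NN|Nn
N/II-2 aff ·: nn
N/II-3 un I-1×I-2: NN|Nn
N/II-4 un ·: NN|Nn
N/II-5 un I-1×I-2: NN|Nn
N/III-1 un II-1×II-2: Nn
N/III-2 un II-1×II-2: Nn
N/III-3 ? II-1×II-2: Nn|nn
N/III-4 un II-4×II-3: NN|Nn
⇒ N over [I-1,I-2,II-1,II-2,II-3,II-4,II-5,III-1,III-2,III-3,III-4]: 129 consistent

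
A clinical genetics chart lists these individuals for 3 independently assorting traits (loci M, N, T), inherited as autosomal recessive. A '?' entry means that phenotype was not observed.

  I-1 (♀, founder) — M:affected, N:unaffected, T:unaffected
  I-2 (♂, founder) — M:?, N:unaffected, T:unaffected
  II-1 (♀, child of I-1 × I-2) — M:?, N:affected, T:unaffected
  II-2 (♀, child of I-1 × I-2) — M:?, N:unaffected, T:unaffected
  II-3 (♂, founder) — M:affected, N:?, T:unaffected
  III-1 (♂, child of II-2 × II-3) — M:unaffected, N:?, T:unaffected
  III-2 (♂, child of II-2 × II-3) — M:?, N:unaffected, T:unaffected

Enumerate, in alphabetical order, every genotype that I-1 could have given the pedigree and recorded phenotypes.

I-1 ∈ {mm Nn TT, mm Nn Tt}

M/I-1 aff ·: mm
M/I-2 ? ·: MM|Mm
M/II-1 ? I-1×I-2: Mm|mm
M/II-2 ? I-1×I-2: Mm
M/II-3 aff ·: mm
M/III-1 un II-2×II-3: Mm
M/III-2 ? II-2×II-3: Mm|mm
⇒ M over [I-1,I-2,II-1,II-2,II-3,III-1,III-2]: 6 consistent
N/I-1 un ·: Nn
N/I-2 un ·: Nn
N/II-1 aff I-1×I-2: nn
N/II-2 un I-1×I-2: NN|Nn
N/II-3 ? ·: NN|Nn|nn
N/III-1 ? II-2×II-3: NN|Nn|nn
N/III-2 un II-2×II-3: NN|Nn
⇒ N over [I-1,I-2,II-1,II-2,II-3,III-1,III-2]: 18 consistent
T/I-1 un ·: TT|Tt
T/I-2 un ·: TT|Tt
T/II-1 un I-1×I-2: TT|Tt
T/II-2 un I-1×I-2: TT|Tt
T/II-3 un ·: TT|Tt
T/III-1 un II-2×II-3: TT|Tt
T/III-2 un II-2×II-3: TT|Tt
⇒ T over [I-1,I-2,II-1,II-2,II-3,III-1,III-2]: 83 consistent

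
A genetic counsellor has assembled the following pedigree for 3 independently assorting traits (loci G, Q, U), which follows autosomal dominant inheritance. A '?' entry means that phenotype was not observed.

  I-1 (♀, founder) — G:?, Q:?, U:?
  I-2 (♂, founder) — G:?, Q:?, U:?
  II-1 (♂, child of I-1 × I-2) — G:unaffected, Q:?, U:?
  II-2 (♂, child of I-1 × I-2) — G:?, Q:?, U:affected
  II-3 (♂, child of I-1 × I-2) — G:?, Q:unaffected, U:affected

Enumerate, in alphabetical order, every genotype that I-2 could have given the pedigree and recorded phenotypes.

I-2 ∈ {Gg Qq UU, Gg Qq Uu, Gg Qq uu, Gg qq UU, Gg qq Uu, Gg qq uu, gg Qq UU, gg Qq Uu, gg Qq uu, gg qq UU, gg qq Uu, gg qq uu}

G/I-1 ? ·: gg|Gg
G/I-2 ? ·: gg|Gg
G/II-1 un I-1×I-2: gg
G/II-2 ? I-1×I-2: gg|Gg|GG
G/II-3 ? I-1×I-2: gg|Gg|GG
⇒ G over [I-1,I-2,II-1,II-2,II-3]: 18 consistent
Q/I-1 ? ·: qq|Qq
Q/I-2 ? ·: qq|Qq
Q/II-1 ? I-1×I-2: qq|Qq|QQ
Q/II-2 ? I-1×I-2: qq|Qq|QQ
Q/II-3 un I-1×I-2: qq
⇒ Q over [I-1,I-2,II-1,II-2,II-3]: 18 consistent
U/I-1 ? ·: uu|Uu|UU
U/I-2 ? ·: uu|Uu|UU
U/II-1 ? I-1×I-2: uu|Uu|UU
U/II-2 aff I-1×I-2: Uu|UU
U/II-3 aff I-1×I-2: Uu|UU
⇒ U over [I-1,I-2,II-1,II-2,II-3]: 35 consistent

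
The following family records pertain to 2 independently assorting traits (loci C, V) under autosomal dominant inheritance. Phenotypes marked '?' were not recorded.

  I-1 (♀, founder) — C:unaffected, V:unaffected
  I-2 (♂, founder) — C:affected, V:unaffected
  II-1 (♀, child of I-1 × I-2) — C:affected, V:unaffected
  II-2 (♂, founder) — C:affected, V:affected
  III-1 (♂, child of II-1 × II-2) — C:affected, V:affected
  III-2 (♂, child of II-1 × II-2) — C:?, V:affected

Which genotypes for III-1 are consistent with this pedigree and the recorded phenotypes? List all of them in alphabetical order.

III-1 ∈ {CC Vv, Cc Vv}

C/I-1 un ·: cc
C/I-2 aff ·: Cc|CC
C/II-1 aff I-1×I-2: Cc
C/II-2 aff ·: Cc|CC
C/III-1 aff II-1×II-2: Cc|CC
C/III-2 ? II-1×II-2: cc|Cc|CC
⇒ C over [I-1,I-2,II-1,II-2,III-1,III-2]: 20 consistent
V/I-1 un ·: vv
V/I-2 un ·: vv
V/II-1 un I-1×I-2: vv
V/II-2 aff ·: Vv|VV
V/III-1 aff II-1×II-2: Vv
V/III-2 aff II-1×II-2: Vv
⇒ V over [I-1,I-2,II-1,II-2,III-1,III-2]: 2 consistent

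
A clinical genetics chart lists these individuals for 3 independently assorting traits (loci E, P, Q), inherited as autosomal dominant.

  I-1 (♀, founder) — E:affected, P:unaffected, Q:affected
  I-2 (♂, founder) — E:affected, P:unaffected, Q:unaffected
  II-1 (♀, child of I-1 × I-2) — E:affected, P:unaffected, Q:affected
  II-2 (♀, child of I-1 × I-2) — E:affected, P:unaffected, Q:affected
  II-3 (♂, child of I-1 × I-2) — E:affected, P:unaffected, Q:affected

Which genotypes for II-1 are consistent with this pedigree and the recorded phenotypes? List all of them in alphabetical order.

II-1 ∈ {EE pp Qq, Ee pp Qq}

E/I-1 aff ·: Ee|EE
E/I-2 aff ·: Ee|EE
E/II-1 aff I-1×I-2: Ee|EE
E/II-2 aff I-1×I-2: Ee|EE
E/II-3 aff I-1×I-2: Ee|EE
⇒ E over [I-1,I-2,II-1,II-2,II-3]: 25 consistent
P/I-1 un ·: pp
P/I-2 un ·: pp
P/II-1 un I-1×I-2: pp
P/II-2 un I-1×I-2: pp
P/II-3 un I-1×I-2: pp
⇒ P over [I-1,I-2,II-1,II-2,II-3]: 1 consistent
Q/I-1 aff ·: Qq|QQ
Q/I-2 un ·: qq
Q/II-1 aff I-1×I-2: Qq
Q/II-2 aff I-1×I-2: Qq
Q/II-3 aff I-1×I-2: Qq
⇒ Q over [I-1,I-2,II-1,II-2,II-3]: 2 consistent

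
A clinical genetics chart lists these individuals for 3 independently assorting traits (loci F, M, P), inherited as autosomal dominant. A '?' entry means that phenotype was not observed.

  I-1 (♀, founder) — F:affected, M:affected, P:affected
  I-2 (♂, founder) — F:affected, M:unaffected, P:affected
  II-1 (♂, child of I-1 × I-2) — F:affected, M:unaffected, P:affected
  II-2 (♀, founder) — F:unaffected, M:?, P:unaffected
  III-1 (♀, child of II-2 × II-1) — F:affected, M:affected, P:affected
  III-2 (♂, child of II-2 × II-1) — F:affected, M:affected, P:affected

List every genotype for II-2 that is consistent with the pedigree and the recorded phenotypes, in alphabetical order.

II-2 ∈ {ff MM pp, ff Mm pp}

F/I-1 aff ·: Ff|FF
F/I-2 aff ·: Ff|FF
F/II-1 aff I-1×I-2: Ff|FF
F/II-2 un ·: ff
F/III-1 aff II-2×II-1: Ff
F/III-2 aff II-2×II-1: Ff
⇒ F over [I-1,I-2,II-1,II-2,III-1,III-2]: 7 consistent
M/I-1 aff ·: Mm
M/I-2 un ·: mm
M/II-1 un I-1×I-2: mm
M/II-2 ? ·: Mm|MM
M/III-1 aff II-2×II-1: Mm
M/III-2 aff II-2×II-1: Mm
⇒ M over [I-1,I-2,II-1,II-2,III-1,III-2]: 2 consistent
P/I-1 aff ·: Pp|PP
P/I-2 aff ·: Pp|PP
P/II-1 aff I-1×I-2: Pp|PP
P/II-2 un ·: pp
P/III-1 aff II-2×II-1: Pp
P/III-2 aff II-2×II-1: Pp
⇒ P over [I-1,I-2,II-1,II-2,III-1,III-2]: 7 consistent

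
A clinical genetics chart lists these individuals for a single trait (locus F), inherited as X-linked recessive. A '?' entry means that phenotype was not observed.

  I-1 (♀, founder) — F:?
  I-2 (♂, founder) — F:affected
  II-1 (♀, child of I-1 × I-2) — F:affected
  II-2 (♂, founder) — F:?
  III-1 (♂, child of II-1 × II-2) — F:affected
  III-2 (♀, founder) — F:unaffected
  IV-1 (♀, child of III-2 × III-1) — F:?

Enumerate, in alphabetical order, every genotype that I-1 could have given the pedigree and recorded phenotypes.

I-1 ∈ {X^FX^f, X^fX^f}

F/I-1 ? ·: X^FX^f|X^fX^f
F/I-2 aff ·: X^fY
F/II-1 aff I-1×I-2: X^fX^f
F/II-2 ? ·: X^FY|X^fY
F/III-1 aff II-1×II-2: X^fY
F/III-2 un ·: X^FX^F|X^FX^f
F/IV-1 ? III-2×III-1: X^FX^f|X^fX^f
⇒ F over [I-1,I-2,II-1,II-2,III-1,III-2,IV-1]: 12 consistent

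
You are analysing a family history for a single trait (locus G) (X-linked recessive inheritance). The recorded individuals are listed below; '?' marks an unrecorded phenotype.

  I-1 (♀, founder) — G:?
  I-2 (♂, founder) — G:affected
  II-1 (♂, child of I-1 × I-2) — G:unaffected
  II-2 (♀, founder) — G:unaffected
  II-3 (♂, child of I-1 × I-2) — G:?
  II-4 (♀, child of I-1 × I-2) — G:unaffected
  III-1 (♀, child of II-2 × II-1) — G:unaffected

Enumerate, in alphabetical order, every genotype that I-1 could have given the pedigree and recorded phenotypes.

I-1 ∈ {X^GX^G, X^GX^g}

G/I-1 ? ·: X^GX^G|X^GX^g
G/I-2 aff ·: X^gY
G/II-1 un I-1×I-2: X^GY
G/II-2 un ·: X^GX^G|X^GX^g
G/II-3 ? I-1×I-2: X^GY|X^gY
G/II-4 un I-1×I-2: X^GX^g
G/III-1 un II-2×II-1: X^GX^G|X^GX^g
⇒ G over [I-1,I-2,II-1,II-2,II-3,II-4,III-1]: 9 consistent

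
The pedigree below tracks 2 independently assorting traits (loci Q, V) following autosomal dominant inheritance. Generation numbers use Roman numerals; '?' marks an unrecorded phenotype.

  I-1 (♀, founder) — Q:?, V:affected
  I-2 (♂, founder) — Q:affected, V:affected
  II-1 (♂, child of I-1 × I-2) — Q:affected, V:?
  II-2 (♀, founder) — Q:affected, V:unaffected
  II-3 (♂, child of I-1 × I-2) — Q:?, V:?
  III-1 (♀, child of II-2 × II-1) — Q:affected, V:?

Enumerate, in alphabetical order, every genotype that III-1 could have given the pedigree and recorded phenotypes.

III-1 ∈ {QQ Vv, QQ vv, Qq Vv, Qq vv}

Q/I-1 ? ·: qq|Qq|QQ
Q/I-2 aff ·: Qq|QQ
Q/II-1 aff I-1×I-2: Qq|QQ
Q/II-2 aff ·: Qq|QQ
Q/II-3 ? I-1×I-2: qq|Qq|QQ
Q/III-1 aff II-2×II-1: Qq|QQ
⇒ Q over [I-1,I-2,II-1,II-2,II-3,III-1]: 64 consistent
V/I-1 aff ·: Vv|VV
V/I-2 aff ·: Vv|VV
V/II-1 ? I-1×I-2: vv|Vv|VV
V/II-2 un ·: vv
V/II-3 ? I-1×I-2: vv|Vv|VV
V/III-1 ? II-2×II-1: vv|Vv
⇒ V over [I-1,I-2,II-1,II-2,II-3,III-1]: 25 consistent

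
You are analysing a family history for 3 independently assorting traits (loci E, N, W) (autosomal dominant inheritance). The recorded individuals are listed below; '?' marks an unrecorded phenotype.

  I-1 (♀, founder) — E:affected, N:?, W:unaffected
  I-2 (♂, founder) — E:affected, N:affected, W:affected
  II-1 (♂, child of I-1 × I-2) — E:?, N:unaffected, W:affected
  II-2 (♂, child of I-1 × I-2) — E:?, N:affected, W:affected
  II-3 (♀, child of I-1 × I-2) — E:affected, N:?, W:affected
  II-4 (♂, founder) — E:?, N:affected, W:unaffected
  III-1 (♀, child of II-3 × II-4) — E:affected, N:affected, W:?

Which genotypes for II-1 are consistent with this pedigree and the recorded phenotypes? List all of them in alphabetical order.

E/I-1 aff ·: Ee|EE
E/I-2 aff ·: Ee|EE
E/II-1 ? I-1×I-2: ee|Ee|EE
E/II-2 ? I-1×I-2: ee|Ee|EE
E/II-3 aff I-1×I-2: Ee|EE
E/II-4 ? ·: ee|Ee|EE
E/III-1 aff II-3×II-4: Ee|EE
⇒ E over [I-1,I-2,II-1,II-2,II-3,II-4,III-1]: 157 consistent
N/I-1 ? ·: nn|Nn
N/I-2 aff ·: Nn
N/II-1 un I-1×I-2: nn
N/II-2 aff I-1×I-2: Nn|NN
N/II-3 ? I-1×I-2: nn|Nn|NN
N/II-4 aff ·: Nn|NN
N/III-1 aff II-3×II-4: Nn|NN
⇒ N over [I-1,I-2,II-1,II-2,II-3,II-4,III-1]: 24 consistent
W/I-1 un ·: ww
W/I-2 aff ·: Ww|WW
W/II-1 aff I-1×I-2: Ww
W/II-2 aff I-1×I-2: Ww
W/II-3 aff I-1×I-2: Ww
W/II-4 un ·: ww
W/III-1 ? II-3×II-4: ww|Ww
⇒ W over [I-1,I-2,II-1,II-2,II-3,II-4,III-1]: 4 consistent

II-1 ∈ {EE nn Ww, Ee nn Ww, ee nn Ww}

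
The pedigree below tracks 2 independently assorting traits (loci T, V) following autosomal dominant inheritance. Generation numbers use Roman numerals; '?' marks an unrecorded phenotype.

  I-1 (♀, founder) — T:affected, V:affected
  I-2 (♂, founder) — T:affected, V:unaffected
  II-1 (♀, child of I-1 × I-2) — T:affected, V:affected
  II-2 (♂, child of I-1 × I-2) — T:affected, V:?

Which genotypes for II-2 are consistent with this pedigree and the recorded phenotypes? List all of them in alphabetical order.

T/I-1 aff ·: Tt|TT
T/I-2 aff ·: Tt|TT
T/II-1 aff I-1×I-2: Tt|TT
T/II-2 aff I-1×I-2: Tt|TT
⇒ T over [I-1,I-2,II-1,II-2]: 13 consistent
V/I-1 aff ·: Vv|VV
V/I-2 un ·: vv
V/II-1 aff I-1×I-2: Vv
V/II-2 ? I-1×I-2: vv|Vv
⇒ V over [I-1,I-2,II-1,II-2]: 3 consistent

II-2 ∈ {TT Vv, TT vv, Tt Vv, Tt vv}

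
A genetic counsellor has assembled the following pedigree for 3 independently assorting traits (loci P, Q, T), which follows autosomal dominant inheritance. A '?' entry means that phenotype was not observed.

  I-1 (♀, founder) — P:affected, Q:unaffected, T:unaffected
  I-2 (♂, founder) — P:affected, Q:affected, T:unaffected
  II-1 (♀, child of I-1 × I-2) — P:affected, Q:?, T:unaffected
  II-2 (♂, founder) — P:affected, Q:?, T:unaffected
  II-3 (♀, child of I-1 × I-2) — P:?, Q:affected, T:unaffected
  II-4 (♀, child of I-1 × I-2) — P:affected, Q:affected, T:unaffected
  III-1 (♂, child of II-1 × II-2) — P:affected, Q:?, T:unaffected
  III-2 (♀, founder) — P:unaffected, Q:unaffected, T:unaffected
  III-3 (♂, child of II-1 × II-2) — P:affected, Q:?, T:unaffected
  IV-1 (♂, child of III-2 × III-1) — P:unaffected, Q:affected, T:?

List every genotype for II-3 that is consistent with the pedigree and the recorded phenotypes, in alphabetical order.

P/I-1 aff ·: Pp|PP
P/I-2 aff ·: Pp|PP
P/II-1 aff I-1×I-2: Pp|PP
P/II-2 aff ·: Pp|PP
P/II-3 ? I-1×I-2: pp|Pp|PP
P/II-4 aff I-1×I-2: Pp|PP
P/III-1 aff II-1×II-2: Pp
P/III-2 un ·: pp
P/III-3 aff II-1×II-2: Pp|PP
P/IV-1 un III-2×III-1: pp
⇒ P over [I-1,I-2,II-1,II-2,II-3,II-4,III-1,III-2,III-3,IV-1]: 86 consistent
Q/I-1 un ·: qq
Q/I-2 aff ·: Qq|QQ
Q/II-1 ? I-1×I-2: qq|Qq
Q/II-2 ? ·: qq|Qq|QQ
Q/II-3 aff I-1×I-2: Qq
Q/II-4 aff I-1×I-2: Qq
Q/III-1 ? II-1×II-2: Qq|QQ
Q/III-2 un ·: qq
Q/III-3 ? II-1×II-2: qq|Qq|QQ
Q/IV-1 aff III-2×III-1: Qq
⇒ Q over [I-1,I-2,II-1,II-2,II-3,II-4,III-1,III-2,III-3,IV-1]: 27 consistent
T/I-1 un ·: tt
T/I-2 un ·: tt
T/II-1 un I-1×I-2: tt
T/II-2 un ·: tt
T/II-3 un I-1×I-2: tt
T/II-4 un I-1×I-2: tt
T/III-1 un II-1×II-2: tt
T/III-2 un ·: tt
T/III-3 un II-1×II-2: tt
T/IV-1 ? III-2×III-1: tt
⇒ T over [I-1,I-2,II-1,II-2,II-3,II-4,III-1,III-2,III-3,IV-1]: 1 consistent

II-3 ∈ {PP Qq tt, Pp Qq tt, pp Qq tt}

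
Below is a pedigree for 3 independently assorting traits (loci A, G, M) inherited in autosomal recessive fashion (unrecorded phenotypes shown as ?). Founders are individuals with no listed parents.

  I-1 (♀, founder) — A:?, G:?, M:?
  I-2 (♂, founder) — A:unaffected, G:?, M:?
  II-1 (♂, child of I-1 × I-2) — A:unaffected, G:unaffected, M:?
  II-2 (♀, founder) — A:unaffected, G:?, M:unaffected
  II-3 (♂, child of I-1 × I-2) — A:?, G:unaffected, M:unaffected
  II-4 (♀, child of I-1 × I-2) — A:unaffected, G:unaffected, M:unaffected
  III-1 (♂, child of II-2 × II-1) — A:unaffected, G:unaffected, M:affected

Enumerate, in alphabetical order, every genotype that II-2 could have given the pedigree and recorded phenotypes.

II-2 ∈ {AA GG Mm, AA Gg Mm, AA gg Mm, Aa GG Mm, Aa Gg Mm, Aa gg Mm}

A/I-1 ? ·: AA|Aa|aa
A/I-2 un ·: AA|Aa
A/II-1 un I-1×I-2: AA|Aa
A/II-2 un ·: AA|Aa
A/II-3 ? I-1×I-2: AA|Aa|aa
A/II-4 un I-1×I-2: AA|Aa
A/III-1 un II-2×II-1: AA|Aa
⇒ A over [I-1,I-2,II-1,II-2,II-3,II-4,III-1]: 113 consistent
G/I-1 ? ·: GG|Gg|gg
G/I-2 ? ·: GG|Gg|gg
G/II-1 un I-1×I-2: GG|Gg
G/II-2 ? ·: GG|Gg|gg
G/II-3 un I-1×I-2: GG|Gg
G/II-4 un I-1×I-2: GG|Gg
G/III-1 un II-2×II-1: GG|Gg
⇒ G over [I-1,I-2,II-1,II-2,II-3,II-4,III-1]: 132 consistent
M/I-1 ? ·: MM|Mm|mm
M/I-2 ? ·: MM|Mm|mm
M/II-1 ? I-1×I-2: Mm|mm
M/II-2 un ·: Mm
M/II-3 un I-1×I-2: MM|Mm
M/II-4 un I-1×I-2: MM|Mm
M/III-1 aff II-2×II-1: mm
⇒ M over [I-1,I-2,II-1,II-2,II-3,II-4,III-1]: 22 consistent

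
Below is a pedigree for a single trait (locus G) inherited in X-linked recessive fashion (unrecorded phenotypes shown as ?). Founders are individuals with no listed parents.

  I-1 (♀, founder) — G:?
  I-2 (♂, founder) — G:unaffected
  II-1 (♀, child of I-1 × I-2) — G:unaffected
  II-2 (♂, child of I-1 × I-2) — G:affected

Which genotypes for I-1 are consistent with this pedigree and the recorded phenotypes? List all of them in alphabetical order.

I-1 ∈ {X^GX^g, X^gX^g}

G/I-1 ? ·: X^GX^g|X^gX^g
G/I-2 un ·: X^GY
G/II-1 un I-1×I-2: X^GX^G|X^GX^g
G/II-2 aff I-1×I-2: X^gY
⇒ G over [I-1,I-2,II-1,II-2]: 3 consistent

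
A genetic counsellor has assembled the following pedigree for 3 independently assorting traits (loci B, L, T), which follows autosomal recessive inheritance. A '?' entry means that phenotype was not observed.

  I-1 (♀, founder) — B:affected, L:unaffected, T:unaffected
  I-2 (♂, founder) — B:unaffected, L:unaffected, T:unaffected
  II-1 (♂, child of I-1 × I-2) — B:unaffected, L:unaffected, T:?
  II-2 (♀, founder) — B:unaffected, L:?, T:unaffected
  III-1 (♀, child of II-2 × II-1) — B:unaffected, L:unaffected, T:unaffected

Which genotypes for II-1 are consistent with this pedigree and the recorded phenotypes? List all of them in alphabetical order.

B/I-1 aff ·: bb
B/I-2 un ·: BB|Bb
B/II-1 un I-1×I-2: Bb
B/II-2 un ·: BB|Bb
B/III-1 un II-2×II-1: BB|Bb
⇒ B over [I-1,I-2,II-1,II-2,III-1]: 8 consistent
L/I-1 un ·: LL|Ll
L/I-2 un ·: LL|Ll
L/II-1 un I-1×I-2: LL|Ll
L/II-2 ? ·: LL|Ll|ll
L/III-1 un II-2×II-1: LL|Ll
⇒ L over [I-1,I-2,II-1,II-2,III-1]: 31 consistent
T/I-1 un ·: TT|Tt
T/I-2 un ·: TT|Tt
T/II-1 ? I-1×I-2: TT|Tt|tt
T/II-2 un ·: TT|Tt
T/III-1 un II-2×II-1: TT|Tt
⇒ T over [I-1,I-2,II-1,II-2,III-1]: 26 consistent

II-1 ∈ {Bb LL TT, Bb LL Tt, Bb LL tt, Bb Ll TT, Bb Ll Tt, Bb Ll tt}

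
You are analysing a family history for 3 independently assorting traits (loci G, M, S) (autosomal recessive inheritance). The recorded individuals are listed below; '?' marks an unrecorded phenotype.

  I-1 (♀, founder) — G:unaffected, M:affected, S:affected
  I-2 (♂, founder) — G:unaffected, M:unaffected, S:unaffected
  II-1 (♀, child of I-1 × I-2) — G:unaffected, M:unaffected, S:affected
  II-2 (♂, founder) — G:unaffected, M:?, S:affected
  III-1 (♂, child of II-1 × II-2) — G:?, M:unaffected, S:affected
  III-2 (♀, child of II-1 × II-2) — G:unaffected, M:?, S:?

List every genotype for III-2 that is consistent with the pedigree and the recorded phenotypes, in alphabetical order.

III-2 ∈ {GG MM ss, GG Mm ss, GG mm ss, Gg MM ss, Gg Mm ss, Gg mm ss}

G/I-1 un ·: GG|Gg
G/I-2 un ·: GG|Gg
G/II-1 un I-1×I-2: GG|Gg
G/II-2 un ·: GG|Gg
G/III-1 ? II-1×II-2: GG|Gg|gg
G/III-2 un II-1×II-2: GG|Gg
⇒ G over [I-1,I-2,II-1,II-2,III-1,III-2]: 50 consistent
M/I-1 aff ·: mm
M/I-2 un ·: MM|Mm
M/II-1 un I-1×I-2: Mm
M/II-2 ? ·: MM|Mm|mm
M/III-1 un II-1×II-2: MM|Mm
M/III-2 ? II-1×II-2: MM|Mm|mm
⇒ M over [I-1,I-2,II-1,II-2,III-1,III-2]: 24 consistent
S/I-1 aff ·: ss
S/I-2 un ·: Ss
S/II-1 aff I-1×I-2: ss
S/II-2 aff ·: ss
S/III-1 aff II-1×II-2: ss
S/III-2 ? II-1×II-2: ss
⇒ S over [I-1,I-2,II-1,II-2,III-1,III-2]: 1 consistent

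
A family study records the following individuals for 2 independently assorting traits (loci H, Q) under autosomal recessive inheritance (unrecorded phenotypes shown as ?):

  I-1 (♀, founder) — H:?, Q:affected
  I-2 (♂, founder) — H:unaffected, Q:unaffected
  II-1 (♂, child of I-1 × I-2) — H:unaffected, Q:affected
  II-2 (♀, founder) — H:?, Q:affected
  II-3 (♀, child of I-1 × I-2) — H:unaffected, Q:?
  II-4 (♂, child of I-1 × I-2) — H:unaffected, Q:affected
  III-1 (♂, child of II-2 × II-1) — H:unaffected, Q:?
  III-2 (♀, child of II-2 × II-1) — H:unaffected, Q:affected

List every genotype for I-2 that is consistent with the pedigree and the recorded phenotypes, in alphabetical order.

H/I-1 ? ·: HH|Hh|hh
H/I-2 un ·: HH|Hh
H/II-1 un I-1×I-2: HH|Hh
H/II-2 ? ·: HH|Hh|hh
H/II-3 un I-1×I-2: HH|Hh
H/II-4 un I-1×I-2: HH|Hh
H/III-1 un II-2×II-1: HH|Hh
H/III-2 un II-2×II-1: HH|Hh
⇒ H over [I-1,I-2,II-1,II-2,II-3,II-4,III-1,III-2]: 204 consistent
Q/I-1 aff ·: qq
Q/I-2 un ·: Qq
Q/II-1 aff I-1×I-2: qq
Q/II-2 aff ·: qq
Q/II-3 ? I-1×I-2: Qq|qq
Q/II-4 aff I-1×I-2: qq
Q/III-1 ? II-2×II-1: qq
Q/III-2 aff II-2×II-1: qq
⇒ Q over [I-1,I-2,II-1,II-2,II-3,II-4,III-1,III-2]: 2 consistent

I-2 ∈ {HH Qq, Hh Qq}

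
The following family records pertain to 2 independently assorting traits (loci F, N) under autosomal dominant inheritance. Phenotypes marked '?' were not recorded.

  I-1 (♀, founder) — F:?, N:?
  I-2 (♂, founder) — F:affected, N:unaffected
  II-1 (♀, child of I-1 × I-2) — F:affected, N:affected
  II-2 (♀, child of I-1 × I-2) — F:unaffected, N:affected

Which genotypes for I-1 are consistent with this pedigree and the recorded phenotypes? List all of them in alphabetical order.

F/I-1 ? ·: ff|Ff
F/I-2 aff ·: Ff
F/II-1 aff I-1×I-2: Ff|FF
F/II-2 un I-1×I-2: ff
⇒ F over [I-1,I-2,II-1,II-2]: 3 consistent
N/I-1 ? ·: Nn|NN
N/I-2 un ·: nn
N/II-1 aff I-1×I-2: Nn
N/II-2 aff I-1×I-2: Nn
⇒ N over [I-1,I-2,II-1,II-2]: 2 consistent

I-1 ∈ {Ff NN, Ff Nn, ff NN, ff Nn}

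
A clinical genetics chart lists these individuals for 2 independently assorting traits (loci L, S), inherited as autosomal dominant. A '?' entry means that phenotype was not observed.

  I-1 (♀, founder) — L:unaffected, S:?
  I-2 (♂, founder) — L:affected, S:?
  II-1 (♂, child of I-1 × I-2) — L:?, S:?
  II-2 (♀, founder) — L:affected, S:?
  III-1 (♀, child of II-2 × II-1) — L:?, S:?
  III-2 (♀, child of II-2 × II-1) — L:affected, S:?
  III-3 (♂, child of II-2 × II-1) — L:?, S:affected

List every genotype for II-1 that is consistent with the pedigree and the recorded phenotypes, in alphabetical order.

II-1 ∈ {Ll SS, Ll Ss, Ll ss, ll SS, ll Ss, ll ss}

L/I-1 un ·: ll
L/I-2 aff ·: Ll|LL
L/II-1 ? I-1×I-2: ll|Ll
L/II-2 aff ·: Ll|LL
L/III-1 ? II-2×II-1: ll|Ll|LL
L/III-2 aff II-2×II-1: Ll|LL
L/III-3 ? II-2×II-1: ll|Ll|LL
⇒ L over [I-1,I-2,II-1,II-2,III-1,III-2,III-3]: 57 consistent
S/I-1 ? ·: ss|Ss|SS
S/I-2 ? ·: ss|Ss|SS
S/II-1 ? I-1×I-2: ss|Ss|SS
S/II-2 ? ·: ss|Ss|SS
S/III-1 ? II-2×II-1: ss|Ss|SS
S/III-2 ? II-2×II-1: ss|Ss|SS
S/III-3 aff II-2×II-1: Ss|SS
⇒ S over [I-1,I-2,II-1,II-2,III-1,III-2,III-3]: 270 consistent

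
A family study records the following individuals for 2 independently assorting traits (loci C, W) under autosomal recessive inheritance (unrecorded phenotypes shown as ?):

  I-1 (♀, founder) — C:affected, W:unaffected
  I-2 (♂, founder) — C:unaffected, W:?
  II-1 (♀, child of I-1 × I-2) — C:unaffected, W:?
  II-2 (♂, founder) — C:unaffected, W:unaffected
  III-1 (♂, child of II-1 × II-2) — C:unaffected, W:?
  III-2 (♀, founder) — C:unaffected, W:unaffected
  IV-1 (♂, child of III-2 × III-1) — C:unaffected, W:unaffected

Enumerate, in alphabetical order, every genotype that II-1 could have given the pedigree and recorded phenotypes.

II-1 ∈ {Cc WW, Cc Ww, Cc ww}

C/I-1 aff ·: cc
C/I-2 un ·: CC|Cc
C/II-1 un I-1×I-2: Cc
C/II-2 un ·: CC|Cc
C/III-1 un II-1×II-2: CC|Cc
C/III-2 un ·: CC|Cc
C/IV-1 un III-2×III-1: CC|Cc
⇒ C over [I-1,I-2,II-1,II-2,III-1,III-2,IV-1]: 28 consistent
W/I-1 un ·: WW|Ww
W/I-2 ? ·: WW|Ww|ww
W/II-1 ? I-1×I-2: WW|Ww|ww
W/II-2 un ·: WW|Ww
W/III-1 ? II-1×II-2: WW|Ww|ww
W/III-2 un ·: WW|Ww
W/IV-1 un III-2×III-1: WW|Ww
⇒ W over [I-1,I-2,II-1,II-2,III-1,III-2,IV-1]: 140 consistent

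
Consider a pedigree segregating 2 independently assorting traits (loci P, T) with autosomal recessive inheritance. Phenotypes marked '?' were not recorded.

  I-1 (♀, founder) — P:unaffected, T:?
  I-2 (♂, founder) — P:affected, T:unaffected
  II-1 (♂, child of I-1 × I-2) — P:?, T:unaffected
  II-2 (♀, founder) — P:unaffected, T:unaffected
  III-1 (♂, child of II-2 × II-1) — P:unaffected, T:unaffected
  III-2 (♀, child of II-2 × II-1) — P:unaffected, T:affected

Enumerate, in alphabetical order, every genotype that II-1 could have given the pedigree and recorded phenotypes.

II-1 ∈ {Pp Tt, pp Tt}

P/I-1 un ·: PP|Pp
P/I-2 aff ·: pp
P/II-1 ? I-1×I-2: Pp|pp
P/II-2 un ·: PP|Pp
P/III-1 un II-2×II-1: PP|Pp
P/III-2 un II-2×II-1: PP|Pp
⇒ P over [I-1,I-2,II-1,II-2,III-1,III-2]: 18 consistent
T/I-1 ? ·: TT|Tt|tt
T/I-2 un ·: TT|Tt
T/II-1 un I-1×I-2: Tt
T/II-2 un ·: Tt
T/III-1 un II-2×II-1: TT|Tt
T/III-2 aff II-2×II-1: tt
⇒ T over [I-1,I-2,II-1,II-2,III-1,III-2]: 10 consistent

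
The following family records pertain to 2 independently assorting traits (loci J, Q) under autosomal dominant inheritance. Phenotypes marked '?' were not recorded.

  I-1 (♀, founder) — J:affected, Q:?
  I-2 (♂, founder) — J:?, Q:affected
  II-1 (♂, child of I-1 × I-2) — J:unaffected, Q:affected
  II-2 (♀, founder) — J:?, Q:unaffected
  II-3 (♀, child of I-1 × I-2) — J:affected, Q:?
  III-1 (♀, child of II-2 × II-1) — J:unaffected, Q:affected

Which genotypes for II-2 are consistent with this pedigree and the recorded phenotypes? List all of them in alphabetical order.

J/I-1 aff ·: Jj
J/I-2 ? ·: jj|Jj
J/II-1 un I-1×I-2: jj
J/II-2 ? ·: jj|Jj
J/II-3 aff I-1×I-2: Jj|JJ
J/III-1 un II-2×II-1: jj
⇒ J over [I-1,I-2,II-1,II-2,II-3,III-1]: 6 consistent
Q/I-1 ? ·: qq|Qq|QQ
Q/I-2 aff ·: Qq|QQ
Q/II-1 aff I-1×I-2: Qq|QQ
Q/II-2 un ·: qq
Q/II-3 ? I-1×I-2: qq|Qq|QQ
Q/III-1 aff II-2×II-1: Qq
⇒ Q over [I-1,I-2,II-1,II-2,II-3,III-1]: 18 consistent

II-2 ∈ {Jj qq, jj qq}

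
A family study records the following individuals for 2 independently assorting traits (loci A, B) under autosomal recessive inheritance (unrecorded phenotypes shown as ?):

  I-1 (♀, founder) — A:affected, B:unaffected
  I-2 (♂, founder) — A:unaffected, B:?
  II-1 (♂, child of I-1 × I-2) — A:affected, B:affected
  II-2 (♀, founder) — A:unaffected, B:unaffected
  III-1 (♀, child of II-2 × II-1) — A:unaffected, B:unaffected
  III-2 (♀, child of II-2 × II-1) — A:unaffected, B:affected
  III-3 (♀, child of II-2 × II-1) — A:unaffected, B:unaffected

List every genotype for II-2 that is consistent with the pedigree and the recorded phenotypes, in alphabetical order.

A/I-1 aff ·: aa
A/I-2 un ·: Aa
A/II-1 aff I-1×I-2: aa
A/II-2 un ·: AA|Aa
A/III-1 un II-2×II-1: Aa
A/III-2 un II-2×II-1: Aa
A/III-3 un II-2×II-1: Aa
⇒ A over [I-1,I-2,II-1,II-2,III-1,III-2,III-3]: 2 consistent
B/I-1 un ·: Bb
B/I-2 ? ·: Bb|bb
B/II-1 aff I-1×I-2: bb
B/II-2 un ·: Bb
B/III-1 un II-2×II-1: Bb
B/III-2 aff II-2×II-1: bb
B/III-3 un II-2×II-1: Bb
⇒ B over [I-1,I-2,II-1,II-2,III-1,III-2,III-3]: 2 consistent

II-2 ∈ {AA Bb, Aa Bb}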